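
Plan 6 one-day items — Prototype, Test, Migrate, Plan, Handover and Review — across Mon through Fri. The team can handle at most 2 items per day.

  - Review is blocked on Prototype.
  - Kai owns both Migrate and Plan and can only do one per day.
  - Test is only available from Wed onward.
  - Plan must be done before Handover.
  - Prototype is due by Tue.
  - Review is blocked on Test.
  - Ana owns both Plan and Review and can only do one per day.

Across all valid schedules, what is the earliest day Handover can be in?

Precedence pushes Handover to at least Tue.
Handover at Tue is achievable: Prototype=Mon; Review=Thu; Test=Wed; Plan=Mon; Handover=Tue; Migrate=Tue.

Tue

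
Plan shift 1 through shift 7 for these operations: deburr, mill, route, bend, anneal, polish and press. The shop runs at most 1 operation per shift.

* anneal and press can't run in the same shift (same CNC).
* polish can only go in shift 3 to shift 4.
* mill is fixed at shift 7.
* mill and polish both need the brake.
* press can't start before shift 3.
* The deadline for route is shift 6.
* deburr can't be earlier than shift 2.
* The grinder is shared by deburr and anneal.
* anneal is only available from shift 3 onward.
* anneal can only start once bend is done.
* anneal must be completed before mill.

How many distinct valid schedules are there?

Splitting on deburr: it can be shift 2 (18), shift 3 (4), shift 4 (4), shift 5 (8), shift 6 (8). Listing each branch's schedules as (mill, route, bend, anneal, polish, press) by shift number:
deburr=shift 2: (7,1,3,5,4,6) (7,1,3,6,4,5) (7,1,4,5,3,6) (7,1,4,6,3,5) (7,1,5,6,3,4) (7,1,5,6,4,3) (7,3,1,5,4,6) (7,3,1,6,4,5) (7,4,1,5,3,6) (7,4,1,6,3,5) (7,5,1,3,4,6) (7,5,1,4,3,6) (7,5,1,6,3,4) (7,5,1,6,4,3) (7,6,1,3,4,5) (7,6,1,4,3,5) (7,6,1,5,3,4) (7,6,1,5,4,3) — 18.
deburr=shift 3: (7,1,2,5,4,6) (7,1,2,6,4,5) (7,2,1,5,4,6) (7,2,1,6,4,5) — 4.
deburr=shift 4: (7,1,2,5,3,6) (7,1,2,6,3,5) (7,2,1,5,3,6) (7,2,1,6,3,5) — 4.
deburr=shift 5: (7,1,2,3,4,6) (7,1,2,4,3,6) (7,1,2,6,3,4) (7,1,2,6,4,3) (7,2,1,3,4,6) (7,2,1,4,3,6) (7,2,1,6,3,4) (7,2,1,6,4,3) — 8.
deburr=shift 6: (7,1,2,3,4,5) (7,1,2,4,3,5) (7,1,2,5,3,4) (7,1,2,5,4,3) (7,2,1,3,4,5) (7,2,1,4,3,5) (7,2,1,5,3,4) (7,2,1,5,4,3) — 8.
Summing: 18 + 4 + 4 + 8 + 8 = 42.

42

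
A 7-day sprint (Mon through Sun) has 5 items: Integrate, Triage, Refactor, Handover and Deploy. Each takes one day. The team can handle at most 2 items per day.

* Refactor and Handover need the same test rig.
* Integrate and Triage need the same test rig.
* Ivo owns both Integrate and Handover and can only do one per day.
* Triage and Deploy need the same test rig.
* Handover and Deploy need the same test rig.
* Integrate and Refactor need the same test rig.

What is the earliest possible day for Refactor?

Refactor at Mon is achievable: Deploy -> Tue, Refactor -> Mon, Handover -> Wed, Integrate -> Tue, Triage -> Mon.

Mon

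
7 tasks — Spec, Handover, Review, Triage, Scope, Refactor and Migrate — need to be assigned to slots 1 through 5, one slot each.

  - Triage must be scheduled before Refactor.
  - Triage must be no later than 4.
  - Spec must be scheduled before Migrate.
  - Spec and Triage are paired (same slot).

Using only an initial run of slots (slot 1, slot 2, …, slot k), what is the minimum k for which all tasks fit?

2 slots

The precedence chain requires at least 2 distinct slots.
2 works (last occupied slot: 2): for example Handover in 1; Migrate in 2; Refactor in 2; Scope in 1; Review in 1; Triage in 1; Spec in 1.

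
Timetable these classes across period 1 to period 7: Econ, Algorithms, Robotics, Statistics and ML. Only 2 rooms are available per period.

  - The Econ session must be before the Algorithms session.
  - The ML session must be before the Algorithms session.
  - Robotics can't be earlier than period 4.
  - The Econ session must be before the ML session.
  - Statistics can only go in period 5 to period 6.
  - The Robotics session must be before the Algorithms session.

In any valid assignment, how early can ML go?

Precedence pushes ML to at least period 2; downstream work caps ML at period 6.
ML at period 2 is achievable: Algorithms -> period 5, Robotics -> period 4, Econ -> period 1, Statistics -> period 5, ML -> period 2.

period 2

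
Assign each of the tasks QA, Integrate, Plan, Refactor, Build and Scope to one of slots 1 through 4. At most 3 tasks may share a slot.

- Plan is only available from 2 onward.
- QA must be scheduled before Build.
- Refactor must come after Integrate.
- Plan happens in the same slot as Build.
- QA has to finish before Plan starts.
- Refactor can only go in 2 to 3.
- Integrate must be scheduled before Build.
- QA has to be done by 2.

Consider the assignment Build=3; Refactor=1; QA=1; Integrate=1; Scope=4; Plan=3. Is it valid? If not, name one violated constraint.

Refactor can only go in 2 to 3 — violated.
QA must be scheduled before Build — holds.
Plan is only available from 2 onward — holds.
QA has to finish before Plan starts — holds.
Plan happens in the same slot as Build — holds.
QA has to be done by 2 — holds.
Integrate must be scheduled before Build — holds.
At most 3 tasks may share a slot — holds.
Refactor must come after Integrate — violated.

No. Refactor can only go in 2 to 3 is not satisfied.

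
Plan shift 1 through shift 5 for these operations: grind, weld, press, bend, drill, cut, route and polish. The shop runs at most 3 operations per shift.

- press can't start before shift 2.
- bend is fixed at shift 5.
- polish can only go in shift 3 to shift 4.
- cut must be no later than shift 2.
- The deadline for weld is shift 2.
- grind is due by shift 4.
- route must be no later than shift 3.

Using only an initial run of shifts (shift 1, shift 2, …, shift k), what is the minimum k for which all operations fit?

With at most 3 per shift and 8 operations, at least 3 shifts are needed.
bend can't be placed before shift 5, so the schedule must run through at least shift 5.
5 works (last occupied shift: shift 5): for example polish in shift 3; route in shift 1; press in shift 2; bend in shift 5; cut in shift 1; grind in shift 2; drill in shift 2; weld in shift 1.

5 shifts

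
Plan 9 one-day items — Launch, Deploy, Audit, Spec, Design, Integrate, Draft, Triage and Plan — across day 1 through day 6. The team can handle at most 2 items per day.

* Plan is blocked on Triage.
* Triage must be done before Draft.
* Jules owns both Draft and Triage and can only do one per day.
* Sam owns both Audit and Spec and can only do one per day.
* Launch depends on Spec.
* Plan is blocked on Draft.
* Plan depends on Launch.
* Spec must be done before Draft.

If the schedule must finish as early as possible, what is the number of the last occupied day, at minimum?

The precedence chain requires at least 3 distinct days.
With at most 2 per day and 9 tasks, at least 5 days are needed.
5 works (last occupied day: day 5): for example Design -> day 4, Audit -> day 4, Integrate -> day 5, Triage -> day 1, Draft -> day 2, Launch -> day 2, Spec -> day 1, Plan -> day 3, Deploy -> day 3.

5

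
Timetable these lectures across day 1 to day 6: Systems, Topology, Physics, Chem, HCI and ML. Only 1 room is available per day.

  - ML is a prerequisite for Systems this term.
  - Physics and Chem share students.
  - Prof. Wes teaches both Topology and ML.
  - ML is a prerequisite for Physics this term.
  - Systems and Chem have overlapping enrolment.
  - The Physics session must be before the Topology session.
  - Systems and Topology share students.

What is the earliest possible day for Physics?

day 2

Precedence pushes Physics to at least day 2; downstream work caps Physics at day 5.
Physics at day 2 is achievable: HCI in day 6; Chem in day 5; Topology in day 4; Systems in day 3; Physics in day 2; ML in day 1.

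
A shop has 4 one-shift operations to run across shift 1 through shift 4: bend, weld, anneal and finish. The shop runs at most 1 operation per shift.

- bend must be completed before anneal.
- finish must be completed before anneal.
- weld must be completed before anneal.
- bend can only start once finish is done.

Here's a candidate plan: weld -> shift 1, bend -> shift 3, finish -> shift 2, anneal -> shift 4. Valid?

finish must be completed before anneal — holds.
bend can only start once finish is done — holds.
The shop runs at most 1 operation per shift — holds.
weld must be completed before anneal — holds.
bend must be completed before anneal — holds.

Yes, all constraints hold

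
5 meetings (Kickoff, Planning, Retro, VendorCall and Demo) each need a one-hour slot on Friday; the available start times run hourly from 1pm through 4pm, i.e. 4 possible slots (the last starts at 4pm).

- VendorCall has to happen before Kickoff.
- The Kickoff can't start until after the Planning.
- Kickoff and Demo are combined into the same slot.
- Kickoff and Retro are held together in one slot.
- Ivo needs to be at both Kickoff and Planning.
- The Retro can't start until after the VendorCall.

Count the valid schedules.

Splitting on Kickoff: it can be 2pm (1), 3pm (4), 4pm (9). Listing each branch's schedules as (Planning, Retro, VendorCall, Demo):
Kickoff=2pm: (1pm,2pm,1pm,2pm) — 1.
Kickoff=3pm: (1pm,3pm,1pm,3pm) (1pm,3pm,2pm,3pm) (2pm,3pm,1pm,3pm) (2pm,3pm,2pm,3pm) — 4.
Kickoff=4pm: (1pm,4pm,1pm,4pm) (1pm,4pm,2pm,4pm) (1pm,4pm,3pm,4pm) (2pm,4pm,1pm,4pm) (2pm,4pm,2pm,4pm) (2pm,4pm,3pm,4pm) (3pm,4pm,1pm,4pm) (3pm,4pm,2pm,4pm) (3pm,4pm,3pm,4pm) — 9.
Summing: 1 + 4 + 9 = 14.

14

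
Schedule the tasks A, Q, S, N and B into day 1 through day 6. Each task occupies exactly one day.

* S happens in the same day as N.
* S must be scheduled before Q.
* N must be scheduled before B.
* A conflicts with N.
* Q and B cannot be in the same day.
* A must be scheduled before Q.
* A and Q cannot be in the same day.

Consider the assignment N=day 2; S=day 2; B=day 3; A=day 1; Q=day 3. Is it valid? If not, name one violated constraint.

No — it violates: Q and B cannot be in the same day

A and Q cannot be in the same day — holds.
Q and B cannot be in the same day — violated.
S must be scheduled before Q — holds.
N must be scheduled before B — holds.
A must be scheduled before Q — holds.
A conflicts with N — holds.
S happens in the same day as N — holds.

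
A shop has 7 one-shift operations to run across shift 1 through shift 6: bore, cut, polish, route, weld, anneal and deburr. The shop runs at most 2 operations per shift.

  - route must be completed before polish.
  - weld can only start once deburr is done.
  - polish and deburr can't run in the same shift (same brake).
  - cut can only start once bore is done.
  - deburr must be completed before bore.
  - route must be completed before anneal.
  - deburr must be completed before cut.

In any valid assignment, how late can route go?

shift 5

Downstream work caps route at shift 5.
route at shift 5 is achievable: weld -> shift 2, route -> shift 5, polish -> shift 6, cut -> shift 3, anneal -> shift 6, bore -> shift 2, deburr -> shift 1.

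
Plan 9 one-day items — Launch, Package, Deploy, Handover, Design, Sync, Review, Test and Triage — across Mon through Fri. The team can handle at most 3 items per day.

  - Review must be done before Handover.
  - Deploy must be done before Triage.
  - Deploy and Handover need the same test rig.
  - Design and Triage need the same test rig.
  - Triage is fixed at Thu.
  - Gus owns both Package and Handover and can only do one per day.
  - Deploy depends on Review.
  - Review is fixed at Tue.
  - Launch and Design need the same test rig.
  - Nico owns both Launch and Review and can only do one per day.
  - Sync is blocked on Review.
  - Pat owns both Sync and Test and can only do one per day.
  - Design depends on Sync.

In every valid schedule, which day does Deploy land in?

Review is fixed at Tue and must come before Deploy, so Deploy is at least Wed.
Triage is fixed at Thu and must come after Deploy, so Deploy is at most Wed.
So Deploy must be Wed.

Wed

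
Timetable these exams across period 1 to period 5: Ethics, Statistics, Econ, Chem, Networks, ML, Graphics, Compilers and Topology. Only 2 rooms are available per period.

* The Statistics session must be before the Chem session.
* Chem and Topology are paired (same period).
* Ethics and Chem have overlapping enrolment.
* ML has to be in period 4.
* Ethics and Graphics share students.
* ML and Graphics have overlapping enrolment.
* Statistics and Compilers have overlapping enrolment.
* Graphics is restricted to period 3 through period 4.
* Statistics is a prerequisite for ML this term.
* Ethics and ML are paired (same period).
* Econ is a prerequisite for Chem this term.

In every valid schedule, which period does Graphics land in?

Graphics's window is period 3–period 4.
ML is fixed at period 4, and Graphics can't share a period with ML.
So Graphics must be period 3.

period 3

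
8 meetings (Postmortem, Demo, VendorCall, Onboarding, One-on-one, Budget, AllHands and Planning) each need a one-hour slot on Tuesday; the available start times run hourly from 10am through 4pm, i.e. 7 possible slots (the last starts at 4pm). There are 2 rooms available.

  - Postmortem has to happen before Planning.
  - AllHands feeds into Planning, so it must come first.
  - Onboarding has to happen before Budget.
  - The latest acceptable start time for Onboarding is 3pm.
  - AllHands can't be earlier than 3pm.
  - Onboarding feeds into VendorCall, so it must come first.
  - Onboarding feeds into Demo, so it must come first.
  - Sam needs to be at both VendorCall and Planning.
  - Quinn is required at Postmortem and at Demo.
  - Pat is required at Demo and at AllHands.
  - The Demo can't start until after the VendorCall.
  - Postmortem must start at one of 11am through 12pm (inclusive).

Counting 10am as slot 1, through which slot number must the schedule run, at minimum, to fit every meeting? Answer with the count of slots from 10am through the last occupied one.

7 slots

The precedence chain requires at least 3 distinct slots.
With at most 2 per slot and 8 meetings, at least 4 slots are needed.
Propagating the time windows through the other constraints, Planning can't land before 4pm — that is slot 7 counting from 10am — so the schedule must run through at least 7 slots.
7 works (last occupied slot: 4pm): for example AllHands in 3pm; Demo in 12pm; One-on-one in 10am; Budget in 12pm; VendorCall in 11am; Planning in 4pm; Onboarding in 10am; Postmortem in 11am.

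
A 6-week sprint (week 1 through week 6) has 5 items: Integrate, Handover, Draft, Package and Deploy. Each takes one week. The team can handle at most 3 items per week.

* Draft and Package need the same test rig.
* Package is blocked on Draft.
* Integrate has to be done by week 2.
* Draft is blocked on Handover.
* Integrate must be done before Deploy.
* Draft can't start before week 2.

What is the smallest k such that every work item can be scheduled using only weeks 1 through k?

The precedence chain requires at least 3 distinct weeks.
With at most 3 per week and 5 work items, at least 2 weeks are needed.
3 works (last occupied week: week 3): for example Package=week 3; Draft=week 2; Deploy=week 2; Integrate=week 1; Handover=week 1.

3 weeks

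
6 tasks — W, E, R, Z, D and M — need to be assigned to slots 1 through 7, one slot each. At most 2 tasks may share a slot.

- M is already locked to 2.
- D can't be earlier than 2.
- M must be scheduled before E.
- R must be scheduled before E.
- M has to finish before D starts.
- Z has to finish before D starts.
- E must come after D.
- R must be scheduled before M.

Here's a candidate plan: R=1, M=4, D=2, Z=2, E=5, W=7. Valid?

No — it violates: M has to finish before D starts

M is already locked to 2 — violated.
M has to finish before D starts — violated.
Z has to finish before D starts — violated.
M must be scheduled before E — holds.
R must be scheduled before M — holds.
At most 2 tasks may share a slot — holds.
E must come after D — holds.
D can't be earlier than 2 — holds.
R must be scheduled before E — holds.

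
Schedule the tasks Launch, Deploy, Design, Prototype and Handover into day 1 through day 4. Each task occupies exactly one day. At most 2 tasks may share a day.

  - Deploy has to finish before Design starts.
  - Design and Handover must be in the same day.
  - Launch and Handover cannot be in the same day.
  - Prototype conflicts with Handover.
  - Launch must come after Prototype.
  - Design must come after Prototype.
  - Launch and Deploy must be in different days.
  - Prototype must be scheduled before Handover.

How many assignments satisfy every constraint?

Splitting on Launch: it can be day 2 (3), day 3 (5), day 4 (5). Listing each branch's schedules as (Deploy, Design, Prototype, Handover) by day number:
Launch=day 2: (1,3,1,3) (1,4,1,4) (3,4,1,4) — 3.
Launch=day 3: (1,2,1,2) (1,4,1,4) (1,4,2,4) (2,4,1,4) (2,4,2,4) — 5.
Launch=day 4: (1,2,1,2) (1,3,1,3) (1,3,2,3) (2,3,1,3) (2,3,2,3) — 5.
Summing: 3 + 5 + 5 = 13.

13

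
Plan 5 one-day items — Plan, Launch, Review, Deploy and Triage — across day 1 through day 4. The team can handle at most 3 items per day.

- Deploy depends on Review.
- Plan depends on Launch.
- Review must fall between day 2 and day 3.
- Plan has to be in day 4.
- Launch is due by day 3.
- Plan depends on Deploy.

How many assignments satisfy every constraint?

Splitting on Launch: it can be day 1 (4), day 2 (4), day 3 (4). Listing each branch's schedules as (Plan, Review, Deploy, Triage) by day number:
Launch=day 1: (4,2,3,1) (4,2,3,2) (4,2,3,3) (4,2,3,4) — 4.
Launch=day 2: (4,2,3,1) (4,2,3,2) (4,2,3,3) (4,2,3,4) — 4.
Launch=day 3: (4,2,3,1) (4,2,3,2) (4,2,3,3) (4,2,3,4) — 4.
Summing: 4 + 4 + 4 = 12.

12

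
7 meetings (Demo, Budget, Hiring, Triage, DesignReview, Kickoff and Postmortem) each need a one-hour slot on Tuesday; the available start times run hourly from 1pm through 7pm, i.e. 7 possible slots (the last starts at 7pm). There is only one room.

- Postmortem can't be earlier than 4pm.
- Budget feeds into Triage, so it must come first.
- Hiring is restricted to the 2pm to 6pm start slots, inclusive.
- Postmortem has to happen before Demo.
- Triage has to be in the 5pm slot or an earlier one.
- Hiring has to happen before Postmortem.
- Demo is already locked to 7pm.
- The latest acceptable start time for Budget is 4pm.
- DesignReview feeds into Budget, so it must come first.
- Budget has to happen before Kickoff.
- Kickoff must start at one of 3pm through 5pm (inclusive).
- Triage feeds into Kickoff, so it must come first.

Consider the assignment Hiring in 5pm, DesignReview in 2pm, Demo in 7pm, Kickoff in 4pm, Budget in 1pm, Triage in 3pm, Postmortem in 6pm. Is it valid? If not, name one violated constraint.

No. DesignReview feeds into Budget, so it must come first is not satisfied.

Demo is already locked to 7pm — holds.
There is only one room — holds.
Hiring has to happen before Postmortem — holds.
DesignReview feeds into Budget, so it must come first — violated.
Postmortem can't be earlier than 4pm — holds.
Triage has to be in the 5pm slot or an earlier one — holds.
Triage feeds into Kickoff, so it must come first — holds.
The latest acceptable start time for Budget is 4pm — holds.
Postmortem has to happen before Demo — holds.
Hiring is restricted to the 2pm to 6pm start slots, inclusive — holds.
Budget feeds into Triage, so it must come first — holds.
Budget has to happen before Kickoff — holds.
Kickoff must start at one of 3pm through 5pm (inclusive) — holds.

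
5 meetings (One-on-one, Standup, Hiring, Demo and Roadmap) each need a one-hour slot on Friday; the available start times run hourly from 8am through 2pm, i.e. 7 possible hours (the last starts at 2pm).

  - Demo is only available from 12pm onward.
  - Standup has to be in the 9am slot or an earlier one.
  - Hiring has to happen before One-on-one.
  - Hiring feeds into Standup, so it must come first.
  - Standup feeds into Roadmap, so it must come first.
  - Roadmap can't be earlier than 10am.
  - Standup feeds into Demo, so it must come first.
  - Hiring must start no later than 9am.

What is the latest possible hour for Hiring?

8am

Hiring's own window allows nothing later than 9am; downstream work caps Hiring at 8am.
Hiring at 8am is achievable: One-on-one in 9am, Hiring in 8am, Demo in 12pm, Roadmap in 10am, Standup in 9am.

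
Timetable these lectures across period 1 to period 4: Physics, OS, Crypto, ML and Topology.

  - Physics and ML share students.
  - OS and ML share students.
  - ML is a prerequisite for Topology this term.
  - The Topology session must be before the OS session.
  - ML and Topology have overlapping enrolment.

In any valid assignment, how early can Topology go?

Precedence pushes Topology to at least period 2; downstream work caps Topology at period 3.
Topology at period 2 is achievable: Crypto in period 1; Topology in period 2; ML in period 1; Physics in period 2; OS in period 3.

period 2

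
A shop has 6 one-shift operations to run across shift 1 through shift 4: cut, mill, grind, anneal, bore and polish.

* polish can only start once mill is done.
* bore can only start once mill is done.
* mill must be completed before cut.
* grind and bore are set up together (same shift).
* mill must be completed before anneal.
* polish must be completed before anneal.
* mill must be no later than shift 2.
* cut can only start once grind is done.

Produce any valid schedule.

mill=shift 1, polish=shift 2, cut=shift 3, grind=shift 2, bore=shift 2, anneal=shift 3

Checking: mill(shift 1) before polish(shift 2); mill(shift 1) before anneal(shift 3); mill(shift 1) before cut(shift 3); grind(shift 2) before cut(shift 3); mill(shift 1) before bore(shift 2); polish(shift 2) before anneal(shift 3); grind = bore = shift 2; mill=shift 1 in [shift 1,shift 2].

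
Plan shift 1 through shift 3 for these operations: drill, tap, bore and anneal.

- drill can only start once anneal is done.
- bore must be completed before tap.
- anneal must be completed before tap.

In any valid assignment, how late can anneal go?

Downstream work caps anneal at shift 2.
anneal at shift 2 is achievable: drill -> shift 3; tap -> shift 3; anneal -> shift 2; bore -> shift 1.

shift 2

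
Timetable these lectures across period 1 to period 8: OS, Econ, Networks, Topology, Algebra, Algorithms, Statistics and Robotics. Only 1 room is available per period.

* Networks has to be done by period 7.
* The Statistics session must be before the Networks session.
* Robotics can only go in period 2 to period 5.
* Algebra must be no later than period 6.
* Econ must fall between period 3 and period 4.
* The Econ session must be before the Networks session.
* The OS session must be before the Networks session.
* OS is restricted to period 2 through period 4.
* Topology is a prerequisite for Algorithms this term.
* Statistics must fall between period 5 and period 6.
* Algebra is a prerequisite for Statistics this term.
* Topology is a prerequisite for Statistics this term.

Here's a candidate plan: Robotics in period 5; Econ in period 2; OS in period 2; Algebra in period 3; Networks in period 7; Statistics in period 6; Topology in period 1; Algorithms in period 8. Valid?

Algebra is a prerequisite for Statistics this term — holds.
Topology is a prerequisite for Algorithms this term — holds.
Networks has to be done by period 7 — holds.
OS is restricted to period 2 through period 4 — holds.
The OS session must be before the Networks session — holds.
Statistics must fall between period 5 and period 6 — holds.
Algebra must be no later than period 6 — holds.
The Statistics session must be before the Networks session — holds.
Topology is a prerequisite for Statistics this term — holds.
Econ must fall between period 3 and period 4 — violated.
Robotics can only go in period 2 to period 5 — holds.
The Econ session must be before the Networks session — holds.
Only 1 room is available per period — violated.

No — it violates: Econ must fall between period 3 and period 4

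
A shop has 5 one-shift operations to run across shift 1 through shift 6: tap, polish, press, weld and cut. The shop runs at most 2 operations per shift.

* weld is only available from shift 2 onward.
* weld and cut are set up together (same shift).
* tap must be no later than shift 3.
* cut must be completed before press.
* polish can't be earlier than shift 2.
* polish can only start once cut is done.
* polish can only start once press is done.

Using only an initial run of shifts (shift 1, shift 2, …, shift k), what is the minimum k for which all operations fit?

The precedence chain requires at least 3 distinct shifts.
With at most 2 per shift and 5 operations, at least 3 shifts are needed.
Propagating the time windows through the other constraints, polish can't land before shift 4, so the schedule must run through at least shift 4.
4 works (last occupied shift: shift 4): for example cut in shift 2, press in shift 3, tap in shift 1, weld in shift 2, polish in shift 4.

4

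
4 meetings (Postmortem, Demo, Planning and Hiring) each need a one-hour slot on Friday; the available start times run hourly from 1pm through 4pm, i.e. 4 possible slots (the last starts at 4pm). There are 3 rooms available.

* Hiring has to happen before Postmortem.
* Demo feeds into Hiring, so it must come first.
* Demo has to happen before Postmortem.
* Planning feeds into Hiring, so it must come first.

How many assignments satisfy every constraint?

Splitting on Postmortem: it can be 3pm (1), 4pm (5). Listing each branch's schedules as (Demo, Planning, Hiring):
Postmortem=3pm: (1pm,1pm,2pm) — 1.
Postmortem=4pm: (1pm,1pm,2pm) (1pm,1pm,3pm) (1pm,2pm,3pm) (2pm,1pm,3pm) (2pm,2pm,3pm) — 5.
Summing: 1 + 5 = 6.

6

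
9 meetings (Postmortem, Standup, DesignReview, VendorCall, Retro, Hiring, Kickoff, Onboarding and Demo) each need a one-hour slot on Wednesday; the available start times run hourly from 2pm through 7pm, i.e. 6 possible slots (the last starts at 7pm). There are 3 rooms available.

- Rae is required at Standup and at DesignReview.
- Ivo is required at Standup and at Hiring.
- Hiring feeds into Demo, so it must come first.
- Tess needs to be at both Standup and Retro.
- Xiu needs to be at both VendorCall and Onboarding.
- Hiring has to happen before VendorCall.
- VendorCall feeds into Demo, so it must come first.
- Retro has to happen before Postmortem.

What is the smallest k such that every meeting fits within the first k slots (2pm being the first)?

The precedence chain requires at least 3 distinct slots.
With at most 3 per slot and 9 meetings, at least 3 slots are needed.
3 works (last occupied slot: 4pm): for example Demo in 4pm; Kickoff in 4pm; Hiring in 2pm; DesignReview in 2pm; VendorCall in 3pm; Onboarding in 4pm; Standup in 3pm; Retro in 2pm; Postmortem in 3pm.

3 slots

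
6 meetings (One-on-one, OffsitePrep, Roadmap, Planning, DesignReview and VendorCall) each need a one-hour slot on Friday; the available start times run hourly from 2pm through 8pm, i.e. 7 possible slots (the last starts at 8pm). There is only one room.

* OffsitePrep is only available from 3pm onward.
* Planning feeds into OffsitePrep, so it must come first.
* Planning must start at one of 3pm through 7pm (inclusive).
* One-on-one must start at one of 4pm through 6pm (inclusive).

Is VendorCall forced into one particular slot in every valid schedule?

VendorCall can be 2pm (e.g. One-on-one -> 4pm, Roadmap -> 6pm, DesignReview -> 7pm, OffsitePrep -> 5pm, Planning -> 3pm, VendorCall -> 2pm) or 3pm (e.g. OffsitePrep=6pm, VendorCall=3pm, One-on-one=4pm, DesignReview=7pm, Roadmap=2pm, Planning=5pm).

No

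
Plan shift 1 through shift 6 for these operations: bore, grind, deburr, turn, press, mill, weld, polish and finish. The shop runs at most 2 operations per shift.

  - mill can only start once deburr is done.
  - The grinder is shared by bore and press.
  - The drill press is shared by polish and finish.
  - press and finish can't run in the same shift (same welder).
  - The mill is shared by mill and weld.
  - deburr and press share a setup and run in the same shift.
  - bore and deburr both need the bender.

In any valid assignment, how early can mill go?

Precedence pushes mill to at least shift 2.
mill at shift 2 is achievable: polish in shift 4; deburr in shift 1; bore in shift 2; finish in shift 5; weld in shift 4; press in shift 1; turn in shift 3; mill in shift 2; grind in shift 3.

shift 2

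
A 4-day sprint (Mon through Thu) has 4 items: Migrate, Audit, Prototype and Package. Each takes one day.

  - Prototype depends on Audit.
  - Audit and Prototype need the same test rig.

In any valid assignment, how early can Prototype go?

Precedence pushes Prototype to at least Tue.
Prototype at Tue is achievable: Package -> Mon; Prototype -> Tue; Migrate -> Mon; Audit -> Mon.

Tue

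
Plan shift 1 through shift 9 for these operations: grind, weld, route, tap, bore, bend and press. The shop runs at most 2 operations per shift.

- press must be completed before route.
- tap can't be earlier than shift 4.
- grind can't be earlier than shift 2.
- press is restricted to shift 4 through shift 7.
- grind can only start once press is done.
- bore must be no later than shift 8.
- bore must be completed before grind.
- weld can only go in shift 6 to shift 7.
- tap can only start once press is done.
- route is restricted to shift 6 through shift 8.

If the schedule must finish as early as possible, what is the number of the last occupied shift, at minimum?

The precedence chain requires at least 2 distinct shifts.
With at most 2 per shift and 7 operations, at least 4 shifts are needed.
weld can't be placed before shift 6, so the schedule must run through at least shift 6.
6 works (last occupied shift: shift 6): for example weld in shift 6; bore in shift 1; tap in shift 5; bend in shift 1; route in shift 6; press in shift 4; grind in shift 5.

shift 6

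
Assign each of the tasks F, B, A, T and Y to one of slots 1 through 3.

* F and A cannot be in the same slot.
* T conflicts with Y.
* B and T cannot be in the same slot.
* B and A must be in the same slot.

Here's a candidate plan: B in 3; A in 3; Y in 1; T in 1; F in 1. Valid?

T conflicts with Y — violated.
B and T cannot be in the same slot — holds.
F and A cannot be in the same slot — holds.
B and A must be in the same slot — holds.

No. T conflicts with Y is not satisfied.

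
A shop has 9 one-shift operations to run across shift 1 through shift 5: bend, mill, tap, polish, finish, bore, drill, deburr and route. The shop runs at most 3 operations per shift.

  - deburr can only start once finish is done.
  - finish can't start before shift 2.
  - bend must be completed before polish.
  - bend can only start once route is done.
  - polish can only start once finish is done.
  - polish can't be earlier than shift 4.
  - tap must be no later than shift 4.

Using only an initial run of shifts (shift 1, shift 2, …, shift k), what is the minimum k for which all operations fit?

The precedence chain requires at least 3 distinct shifts.
With at most 3 per shift and 9 operations, at least 3 shifts are needed.
polish can't be placed before shift 4, so the schedule must run through at least shift 4.
4 works (last occupied shift: shift 4): for example route=shift 1, polish=shift 4, tap=shift 1, mill=shift 1, bore=shift 2, deburr=shift 3, finish=shift 2, bend=shift 2, drill=shift 3.

4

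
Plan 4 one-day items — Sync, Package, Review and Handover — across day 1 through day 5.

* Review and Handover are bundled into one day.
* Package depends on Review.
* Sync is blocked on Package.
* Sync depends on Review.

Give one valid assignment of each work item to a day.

Review in day 1, Package in day 2, Handover in day 1, Sync in day 3

Checking: Review(day 1) before Sync(day 3); Review(day 1) before Package(day 2); Package(day 2) before Sync(day 3); Review = Handover = day 1.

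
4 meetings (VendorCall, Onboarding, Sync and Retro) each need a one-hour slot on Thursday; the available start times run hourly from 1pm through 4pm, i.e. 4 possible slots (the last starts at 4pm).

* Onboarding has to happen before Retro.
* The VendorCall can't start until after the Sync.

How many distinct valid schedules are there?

Splitting on VendorCall: it can be 2pm (6), 3pm (12), 4pm (18). Listing each branch's schedules as (Onboarding, Sync, Retro):
VendorCall=2pm: (1pm,1pm,2pm) (1pm,1pm,3pm) (1pm,1pm,4pm) (2pm,1pm,3pm) (2pm,1pm,4pm) (3pm,1pm,4pm) — 6.
VendorCall=3pm: (1pm,1pm,2pm) (1pm,1pm,3pm) (1pm,1pm,4pm) (1pm,2pm,2pm) (1pm,2pm,3pm) (1pm,2pm,4pm) (2pm,1pm,3pm) (2pm,1pm,4pm) (2pm,2pm,3pm) (2pm,2pm,4pm) (3pm,1pm,4pm) (3pm,2pm,4pm) — 12.
VendorCall=4pm: (1pm,1pm,2pm) (1pm,1pm,3pm) (1pm,1pm,4pm) (1pm,2pm,2pm) (1pm,2pm,3pm) (1pm,2pm,4pm) (1pm,3pm,2pm) (1pm,3pm,3pm) (1pm,3pm,4pm) (2pm,1pm,3pm) (2pm,1pm,4pm) (2pm,2pm,3pm) (2pm,2pm,4pm) (2pm,3pm,3pm) (2pm,3pm,4pm) (3pm,1pm,4pm) (3pm,2pm,4pm) (3pm,3pm,4pm) — 18.
Summing: 6 + 12 + 18 = 36.

36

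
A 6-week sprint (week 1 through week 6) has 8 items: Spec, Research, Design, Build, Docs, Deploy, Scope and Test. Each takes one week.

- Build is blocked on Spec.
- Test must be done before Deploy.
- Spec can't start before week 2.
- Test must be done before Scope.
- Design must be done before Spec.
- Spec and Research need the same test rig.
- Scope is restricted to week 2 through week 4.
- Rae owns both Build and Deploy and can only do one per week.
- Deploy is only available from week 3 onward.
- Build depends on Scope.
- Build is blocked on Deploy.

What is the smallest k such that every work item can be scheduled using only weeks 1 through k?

The precedence chain requires at least 3 distinct weeks.
Propagating the time windows through the other constraints, Build can't land before week 4, so the schedule must run through at least week 4.
4 works (last occupied week: week 4): for example Docs=week 1; Build=week 4; Test=week 1; Scope=week 2; Deploy=week 3; Design=week 1; Spec=week 2; Research=week 1.

4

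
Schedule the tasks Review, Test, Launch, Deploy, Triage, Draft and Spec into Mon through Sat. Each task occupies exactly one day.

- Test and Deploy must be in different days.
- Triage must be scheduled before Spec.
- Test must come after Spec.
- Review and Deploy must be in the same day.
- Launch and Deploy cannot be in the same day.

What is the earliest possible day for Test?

Precedence pushes Test to at least Wed.
Test at Wed is achievable: Triage=Mon, Review=Mon, Draft=Mon, Deploy=Mon, Spec=Tue, Test=Wed, Launch=Tue.

Wed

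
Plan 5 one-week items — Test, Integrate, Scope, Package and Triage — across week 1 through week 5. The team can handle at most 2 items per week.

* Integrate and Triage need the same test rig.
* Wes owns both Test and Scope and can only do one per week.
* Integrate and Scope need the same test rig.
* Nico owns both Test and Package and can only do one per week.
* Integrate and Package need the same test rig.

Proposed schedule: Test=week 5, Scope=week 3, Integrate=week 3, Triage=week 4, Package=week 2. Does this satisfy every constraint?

Integrate and Package need the same test rig — holds.
Wes owns both Test and Scope and can only do one per week — holds.
The team can handle at most 2 items per week — holds.
Integrate and Scope need the same test rig — violated.
Nico owns both Test and Package and can only do one per week — holds.
Integrate and Triage need the same test rig — holds.

No. Integrate and Scope need the same test rig is not satisfied.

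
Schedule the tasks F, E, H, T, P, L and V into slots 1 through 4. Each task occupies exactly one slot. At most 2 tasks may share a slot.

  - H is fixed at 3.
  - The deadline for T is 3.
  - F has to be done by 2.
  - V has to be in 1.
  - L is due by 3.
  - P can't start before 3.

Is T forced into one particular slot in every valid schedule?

No

T can be 1 (e.g. L=2, P=3, E=4, F=2, T=1, V=1, H=3) or 2 (e.g. H -> 3, V -> 1, E -> 4, P -> 3, F -> 1, L -> 2, T -> 2).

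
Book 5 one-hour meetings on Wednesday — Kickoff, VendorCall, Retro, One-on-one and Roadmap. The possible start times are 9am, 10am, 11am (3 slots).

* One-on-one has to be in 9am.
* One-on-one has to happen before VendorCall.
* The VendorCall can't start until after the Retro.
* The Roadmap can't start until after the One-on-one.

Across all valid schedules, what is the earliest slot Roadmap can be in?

Precedence pushes Roadmap to at least 10am.
Roadmap at 10am is achievable: Roadmap=10am; Kickoff=9am; VendorCall=10am; Retro=9am; One-on-one=9am.

10am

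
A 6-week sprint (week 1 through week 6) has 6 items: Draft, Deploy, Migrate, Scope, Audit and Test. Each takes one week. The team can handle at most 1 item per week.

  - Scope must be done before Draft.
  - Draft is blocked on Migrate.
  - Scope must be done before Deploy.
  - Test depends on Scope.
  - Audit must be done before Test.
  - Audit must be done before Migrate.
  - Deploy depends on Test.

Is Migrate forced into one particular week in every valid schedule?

No

Migrate can be week 2 (e.g. Audit -> week 1, Test -> week 4, Draft -> week 5, Deploy -> week 6, Migrate -> week 2, Scope -> week 3) or week 3 (e.g. Draft -> week 5, Audit -> week 2, Scope -> week 1, Migrate -> week 3, Deploy -> week 6, Test -> week 4).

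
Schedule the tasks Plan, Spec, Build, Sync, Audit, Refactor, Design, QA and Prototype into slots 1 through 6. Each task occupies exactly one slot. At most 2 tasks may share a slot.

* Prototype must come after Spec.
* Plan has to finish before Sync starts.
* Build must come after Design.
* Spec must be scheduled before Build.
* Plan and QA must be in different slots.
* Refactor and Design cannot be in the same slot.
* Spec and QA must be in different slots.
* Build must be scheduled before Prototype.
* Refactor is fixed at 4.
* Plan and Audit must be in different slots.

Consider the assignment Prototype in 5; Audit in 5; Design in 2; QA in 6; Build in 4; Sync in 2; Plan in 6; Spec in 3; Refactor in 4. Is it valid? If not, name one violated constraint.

Build must come after Design — holds.
Refactor and Design cannot be in the same slot — holds.
Spec and QA must be in different slots — holds.
At most 2 tasks may share a slot — holds.
Plan and QA must be in different slots — violated.
Plan has to finish before Sync starts — violated.
Spec must be scheduled before Build — holds.
Prototype must come after Spec — holds.
Refactor is fixed at 4 — holds.
Build must be scheduled before Prototype — holds.
Plan and Audit must be in different slots — holds.

No. Plan has to finish before Sync starts is not satisfied.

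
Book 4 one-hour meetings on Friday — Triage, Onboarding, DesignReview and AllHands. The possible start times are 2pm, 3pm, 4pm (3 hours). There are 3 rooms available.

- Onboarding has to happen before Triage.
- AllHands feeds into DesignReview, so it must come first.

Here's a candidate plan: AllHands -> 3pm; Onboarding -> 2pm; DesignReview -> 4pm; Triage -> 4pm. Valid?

Yes, all constraints hold

There are 3 rooms available — holds.
Onboarding has to happen before Triage — holds.
AllHands feeds into DesignReview, so it must come first — holds.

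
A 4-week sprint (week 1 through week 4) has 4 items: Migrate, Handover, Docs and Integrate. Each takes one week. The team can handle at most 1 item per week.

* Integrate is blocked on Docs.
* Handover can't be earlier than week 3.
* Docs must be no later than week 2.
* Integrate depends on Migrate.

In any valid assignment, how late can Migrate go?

week 2

Downstream work caps Migrate at week 3.
Migrate at week 2 is achievable: Handover=week 3, Integrate=week 4, Docs=week 1, Migrate=week 2.
Nothing later works — the capacity limit rule out every week after week 2.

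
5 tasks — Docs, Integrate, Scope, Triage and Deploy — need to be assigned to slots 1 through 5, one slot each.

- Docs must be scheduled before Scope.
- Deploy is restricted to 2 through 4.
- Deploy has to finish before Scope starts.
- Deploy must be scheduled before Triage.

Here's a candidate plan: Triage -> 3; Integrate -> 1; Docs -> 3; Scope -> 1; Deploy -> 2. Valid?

No — it violates: Docs must be scheduled before Scope

Deploy is restricted to 2 through 4 — holds.
Deploy must be scheduled before Triage — holds.
Deploy has to finish before Scope starts — violated.
Docs must be scheduled before Scope — violated.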